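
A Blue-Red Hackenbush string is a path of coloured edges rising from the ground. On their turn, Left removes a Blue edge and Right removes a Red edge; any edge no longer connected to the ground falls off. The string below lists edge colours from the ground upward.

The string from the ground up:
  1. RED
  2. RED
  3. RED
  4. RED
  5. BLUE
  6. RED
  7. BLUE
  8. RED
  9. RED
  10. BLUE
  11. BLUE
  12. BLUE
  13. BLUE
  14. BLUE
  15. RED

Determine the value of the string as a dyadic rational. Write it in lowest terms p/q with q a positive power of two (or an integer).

-7555/2048

step 1: add RED to get R; options L={ — } R={ 0 } = -1
step 2: add RED to get RR; options L={ — } R={ -1 0 } = -2
step 3: add RED to get RRR; options L={ — } R={ -2 -1 0 } = -3
step 4: add RED to get RRRR; options L={ — } R={ -3 -2 -1 0 } = -4
step 5: add BLUE to get RRRRB; options L={ -4 } R={ -3 -2 -1 0 } = -7/2
step 6: add RED to get RRRRBR; options L={ -4 } R={ -7/2 -3 -2 -1 0 } = -15/4
step 7: add BLUE to get RRRRBRB; options L={ -4 -15/4 } R={ -7/2 -3 -2 -1 0 } = -29/8
step 8: add RED to get RRRRBRBR; options L={ -4 -15/4 } R={ -29/8 -7/2 -3 -2 -1 0 } = -59/16
step 9: add RED to get RRRRBRBRR; options L={ -4 -15/4 } R={ -59/16 -29/8 -7/2 -3 -2 -1 0 } = -119/32
step 10: add BLUE to get RRRRBRBRRB; options L={ -4 -15/4 -119/32 } R={ -59/16 -29/8 -7/2 -3 -2 -1 0 } = -237/64
step 11: add BLUE to get RRRRBRBRRBB; options L={ -4 -15/4 -119/32 -237/64 } R={ -59/16 -29/8 -7/2 -3 -2 -1 0 } = -473/128
step 12: add BLUE to get RRRRBRBRRBBB; options L={ -4 -15/4 -119/32 -237/64 -473/128 } R={ -59/16 -29/8 -7/2 -3 -2 -1 0 } = -945/256
step 13: add BLUE to get RRRRBRBRRBBBB; options L={ -4 -15/4 -119/32 -237/64 -473/128 -945/256 } R={ -59/16 -29/8 -7/2 -3 -2 -1 0 } = -1889/512
step 14: add BLUE to get RRRRBRBRRBBBBB; options L={ -4 -15/4 -119/32 -237/64 -473/128 -945/256 -1889/512 } R={ -59/16 -29/8 -7/2 -3 -2 -1 0 } = -3777/1024
step 15: add RED to get RRRRBRBRRBBBBBR; options L={ -4 -15/4 -119/32 -237/64 -473/128 -945/256 -1889/512 } R={ -3777/1024 -59/16 -29/8 -7/2 -3 -2 -1 0 } = -7555/2048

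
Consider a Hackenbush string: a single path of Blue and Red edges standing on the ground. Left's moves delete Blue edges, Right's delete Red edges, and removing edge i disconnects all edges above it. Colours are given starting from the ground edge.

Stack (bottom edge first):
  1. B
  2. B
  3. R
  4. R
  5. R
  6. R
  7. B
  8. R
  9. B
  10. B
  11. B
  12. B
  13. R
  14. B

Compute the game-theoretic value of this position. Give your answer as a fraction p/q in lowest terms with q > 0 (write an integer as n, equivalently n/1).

4475/4096

Prefix values for B B R R R R B R B B B B R B via {L|R} + simplicity:
B: Left { 0 }, Right { (no moves) } so simplest 1
BB: Left { 0 1 }, Right { (no moves) } so simplest 2
BBR: Left { 0 1 }, Right { 2 } so simplest 3/2
BBRR: Left { 0 1 }, Right { 3/2 2 } so simplest 5/4
BBRRR: Left { 0 1 }, Right { 5/4 3/2 2 } so simplest 9/8
BBRRRR: Left { 0 1 }, Right { 9/8 5/4 3/2 2 } so simplest 17/16
BBRRRRB: Left { 0 1 17/16 }, Right { 9/8 5/4 3/2 2 } so simplest 35/32
BBRRRRBR: Left { 0 1 17/16 }, Right { 35/32 9/8 5/4 3/2 2 } so simplest 69/64
BBRRRRBRB: Left { 0 1 17/16 69/64 }, Right { 35/32 9/8 5/4 3/2 2 } so simplest 139/128
BBRRRRBRBB: Left { 0 1 17/16 69/64 139/128 }, Right { 35/32 9/8 5/4 3/2 2 } so simplest 279/256
BBRRRRBRBBB: Left { 0 1 17/16 69/64 139/128 279/256 }, Right { 35/32 9/8 5/4 3/2 2 } so simplest 559/512
BBRRRRBRBBBB: Left { 0 1 17/16 69/64 139/128 279/256 559/512 }, Right { 35/32 9/8 5/4 3/2 2 } so simplest 1119/1024
BBRRRRBRBBBBR: Left { 0 1 17/16 69/64 139/128 279/256 559/512 }, Right { 1119/1024 35/32 9/8 5/4 3/2 2 } so simplest 2237/2048
BBRRRRBRBBBBRB: Left { 0 1 17/16 69/64 139/128 279/256 559/512 2237/2048 }, Right { 1119/1024 35/32 9/8 5/4 3/2 2 } so simplest 4475/4096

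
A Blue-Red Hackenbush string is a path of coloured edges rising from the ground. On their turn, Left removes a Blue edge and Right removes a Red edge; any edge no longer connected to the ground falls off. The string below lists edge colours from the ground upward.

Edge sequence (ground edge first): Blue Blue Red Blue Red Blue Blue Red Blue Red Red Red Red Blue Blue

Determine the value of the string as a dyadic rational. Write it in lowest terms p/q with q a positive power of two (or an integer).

Recurse on prefixes of the 15-edge string Blue Blue Red Blue Red Blue Blue Red Blue Red Red Red Red Blue Blue:
edge 1 of 15 (Blue): { 0 | ∅ } ⇒ 1
edge 2 of 15 (Blue): { 0,1 | ∅ } ⇒ 2
edge 3 of 15 (Red): { 0,1 | 2 } ⇒ 3/2
edge 4 of 15 (Blue): { 0,1,3/2 | 2 } ⇒ 7/4
edge 5 of 15 (Red): { 0,1,3/2 | 7/4,2 } ⇒ 13/8
edge 6 of 15 (Blue): { 0,1,3/2,13/8 | 7/4,2 } ⇒ 27/16
edge 7 of 15 (Blue): { 0,1,3/2,13/8,27/16 | 7/4,2 } ⇒ 55/32
edge 8 of 15 (Red): { 0,1,3/2,13/8,27/16 | 55/32,7/4,2 } ⇒ 109/64
edge 9 of 15 (Blue): { 0,1,3/2,13/8,27/16,109/64 | 55/32,7/4,2 } ⇒ 219/128
edge 10 of 15 (Red): { 0,1,3/2,13/8,27/16,109/64 | 219/128,55/32,7/4,2 } ⇒ 437/256
edge 11 of 15 (Red): { 0,1,3/2,13/8,27/16,109/64 | 437/256,219/128,55/32,7/4,2 } ⇒ 873/512
edge 12 of 15 (Red): { 0,1,3/2,13/8,27/16,109/64 | 873/512,437/256,219/128,55/32,7/4,2 } ⇒ 1745/1024
edge 13 of 15 (Red): { 0,1,3/2,13/8,27/16,109/64 | 1745/1024,873/512,437/256,219/128,55/32,7/4,2 } ⇒ 3489/2048
edge 14 of 15 (Blue): { 0,1,3/2,13/8,27/16,109/64,3489/2048 | 1745/1024,873/512,437/256,219/128,55/32,7/4,2 } ⇒ 6979/4096
edge 15 of 15 (Blue): { 0,1,3/2,13/8,27/16,109/64,3489/2048,6979/4096 | 1745/1024,873/512,437/256,219/128,55/32,7/4,2 } ⇒ 13959/8192

13959/8192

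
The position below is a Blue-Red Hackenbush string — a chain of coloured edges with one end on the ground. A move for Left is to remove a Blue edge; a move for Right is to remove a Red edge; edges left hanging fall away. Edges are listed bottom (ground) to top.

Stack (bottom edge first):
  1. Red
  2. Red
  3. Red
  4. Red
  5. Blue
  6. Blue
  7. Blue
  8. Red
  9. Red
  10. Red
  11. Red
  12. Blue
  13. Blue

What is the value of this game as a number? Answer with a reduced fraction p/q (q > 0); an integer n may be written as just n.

v_1 [R]  L=[∅]  R=[0]  — -1
v_2 [RR]  L=[∅]  R=[-1 0]  — -2
v_3 [RRR]  L=[∅]  R=[-2 -1 0]  — -3
v_4 [RRRR]  L=[∅]  R=[-3 -2 -1 0]  — -4
v_5 [RRRRB]  L=[-4]  R=[-3 -2 -1 0]  — -7/2
v_6 [RRRRBB]  L=[-4 -7/2]  R=[-3 -2 -1 0]  — -13/4
v_7 [RRRRBBB]  L=[-4 -7/2 -13/4]  R=[-3 -2 -1 0]  — -25/8
v_8 [RRRRBBBR]  L=[-4 -7/2 -13/4]  R=[-25/8 -3 -2 -1 0]  — -51/16
v_9 [RRRRBBBRR]  L=[-4 -7/2 -13/4]  R=[-51/16 -25/8 -3 -2 -1 0]  — -103/32
v_10 [RRRRBBBRRR]  L=[-4 -7/2 -13/4]  R=[-103/32 -51/16 -25/8 -3 -2 -1 0]  — -207/64
v_11 [RRRRBBBRRRR]  L=[-4 -7/2 -13/4]  R=[-207/64 -103/32 -51/16 -25/8 -3 -2 -1 0]  — -415/128
v_12 [RRRRBBBRRRRB]  L=[-4 -7/2 -13/4 -415/128]  R=[-207/64 -103/32 -51/16 -25/8 -3 -2 -1 0]  — -829/256
v_13 [RRRRBBBRRRRBB]  L=[-4 -7/2 -13/4 -415/128 -829/256]  R=[-207/64 -103/32 -51/16 -25/8 -3 -2 -1 0]  — -1657/512

-1657/512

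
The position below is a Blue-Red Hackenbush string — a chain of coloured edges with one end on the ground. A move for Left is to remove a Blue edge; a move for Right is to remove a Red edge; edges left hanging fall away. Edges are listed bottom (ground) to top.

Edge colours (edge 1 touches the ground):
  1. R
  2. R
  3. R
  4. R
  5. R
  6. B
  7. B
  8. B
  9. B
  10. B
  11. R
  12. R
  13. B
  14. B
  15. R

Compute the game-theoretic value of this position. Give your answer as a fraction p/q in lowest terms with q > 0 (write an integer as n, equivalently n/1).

-4147/1024

Build value(s[:k]) for k = 1..15, string s = R R R R R B B B B B R R B B R.
step 1: add R to get R; options L={ · } R={ 0 } ⇒ -1
step 2: add R to get RR; options L={ · } R={ -1 0 } ⇒ -2
step 3: add R to get RRR; options L={ · } R={ -2 -1 0 } ⇒ -3
step 4: add R to get RRRR; options L={ · } R={ -3 -2 -1 0 } ⇒ -4
step 5: add R to get RRRRR; options L={ · } R={ -4 -3 -2 -1 0 } ⇒ -5
step 6: add B to get RRRRRB; options L={ -5 } R={ -4 -3 -2 -1 0 } ⇒ -9/2
step 7: add B to get RRRRRBB; options L={ -5 -9/2 } R={ -4 -3 -2 -1 0 } ⇒ -17/4
step 8: add B to get RRRRRBBB; options L={ -5 -9/2 -17/4 } R={ -4 -3 -2 -1 0 } ⇒ -33/8
step 9: add B to get RRRRRBBBB; options L={ -5 -9/2 -17/4 -33/8 } R={ -4 -3 -2 -1 0 } ⇒ -65/16
step 10: add B to get RRRRRBBBBB; options L={ -5 -9/2 -17/4 -33/8 -65/16 } R={ -4 -3 -2 -1 0 } ⇒ -129/32
step 11: add R to get RRRRRBBBBBR; options L={ -5 -9/2 -17/4 -33/8 -65/16 } R={ -129/32 -4 -3 -2 -1 0 } ⇒ -259/64
step 12: add R to get RRRRRBBBBBRR; options L={ -5 -9/2 -17/4 -33/8 -65/16 } R={ -259/64 -129/32 -4 -3 -2 -1 0 } ⇒ -519/128
step 13: add B to get RRRRRBBBBBRRB; options L={ -5 -9/2 -17/4 -33/8 -65/16 -519/128 } R={ -259/64 -129/32 -4 -3 -2 -1 0 } ⇒ -1037/256
step 14: add B to get RRRRRBBBBBRRBB; options L={ -5 -9/2 -17/4 -33/8 -65/16 -519/128 -1037/256 } R={ -259/64 -129/32 -4 -3 -2 -1 0 } ⇒ -2073/512
step 15: add R to get RRRRRBBBBBRRBBR; options L={ -5 -9/2 -17/4 -33/8 -65/16 -519/128 -1037/256 } R={ -2073/512 -259/64 -129/32 -4 -3 -2 -1 0 } ⇒ -4147/1024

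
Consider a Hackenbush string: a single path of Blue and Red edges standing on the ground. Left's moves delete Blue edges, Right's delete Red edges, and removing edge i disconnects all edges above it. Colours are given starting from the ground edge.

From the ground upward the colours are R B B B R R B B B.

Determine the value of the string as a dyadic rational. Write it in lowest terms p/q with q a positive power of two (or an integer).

-49/256

1 of 9 · R · max L −∞ · min R 0 → -1
2 of 9 · RB · max L -1 · min R 0 → -1/2
3 of 9 · RBB · max L -1/2 · min R 0 → -1/4
4 of 9 · RBBB · max L -1/4 · min R 0 → -1/8
5 of 9 · RBBBR · max L -1/4 · min R -1/8 → -3/16
6 of 9 · RBBBRR · max L -1/4 · min R -3/16 → -7/32
7 of 9 · RBBBRRB · max L -7/32 · min R -3/16 → -13/64
8 of 9 · RBBBRRBB · max L -13/64 · min R -3/16 → -25/128
9 of 9 · RBBBRRBBB · max L -25/128 · min R -3/16 → -49/256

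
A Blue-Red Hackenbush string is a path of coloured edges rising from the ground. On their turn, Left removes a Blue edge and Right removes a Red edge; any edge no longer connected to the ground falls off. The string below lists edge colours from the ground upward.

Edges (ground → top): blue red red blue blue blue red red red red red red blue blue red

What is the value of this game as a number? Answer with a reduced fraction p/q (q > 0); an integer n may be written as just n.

v(b) = { 0 |  } so 1
v(br) = { 0 | 1 } so 1/2
v(brr) = { 0 | 1/2 1 } so 1/4
v(brrb) = { 0 1/4 | 1/2 1 } so 3/8
v(brrbb) = { 0 1/4 3/8 | 1/2 1 } so 7/16
v(brrbbb) = { 0 1/4 3/8 7/16 | 1/2 1 } so 15/32
v(brrbbbr) = { 0 1/4 3/8 7/16 | 15/32 1/2 1 } so 29/64
v(brrbbbrr) = { 0 1/4 3/8 7/16 | 29/64 15/32 1/2 1 } so 57/128
v(brrbbbrrr) = { 0 1/4 3/8 7/16 | 57/128 29/64 15/32 1/2 1 } so 113/256
v(brrbbbrrrr) = { 0 1/4 3/8 7/16 | 113/256 57/128 29/64 15/32 1/2 1 } so 225/512
v(brrbbbrrrrr) = { 0 1/4 3/8 7/16 | 225/512 113/256 57/128 29/64 15/32 1/2 1 } so 449/1024
v(brrbbbrrrrrr) = { 0 1/4 3/8 7/16 | 449/1024 225/512 113/256 57/128 29/64 15/32 1/2 1 } so 897/2048
v(brrbbbrrrrrrb) = { 0 1/4 3/8 7/16 897/2048 | 449/1024 225/512 113/256 57/128 29/64 15/32 1/2 1 } so 1795/4096
v(brrbbbrrrrrrbb) = { 0 1/4 3/8 7/16 897/2048 1795/4096 | 449/1024 225/512 113/256 57/128 29/64 15/32 1/2 1 } so 3591/8192
v(brrbbbrrrrrrbbr) = { 0 1/4 3/8 7/16 897/2048 1795/4096 | 3591/8192 449/1024 225/512 113/256 57/128 29/64 15/32 1/2 1 } so 7181/16384

7181/16384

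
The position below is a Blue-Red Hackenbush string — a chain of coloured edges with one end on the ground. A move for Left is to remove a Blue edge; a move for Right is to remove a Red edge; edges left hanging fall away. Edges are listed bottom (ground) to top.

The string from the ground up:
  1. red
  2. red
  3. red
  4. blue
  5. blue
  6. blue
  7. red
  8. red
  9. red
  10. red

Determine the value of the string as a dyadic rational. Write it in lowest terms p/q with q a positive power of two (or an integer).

-287/128

r: Left { none }, Right { 0 } -> simplest -1
rr: Left { none }, Right { -1; 0 } -> simplest -2
rrr: Left { none }, Right { -2; -1; 0 } -> simplest -3
rrrb: Left { -3 }, Right { -2; -1; 0 } -> simplest -5/2
rrrbb: Left { -3; -5/2 }, Right { -2; -1; 0 } -> simplest -9/4
rrrbbb: Left { -3; -5/2; -9/4 }, Right { -2; -1; 0 } -> simplest -17/8
rrrbbbr: Left { -3; -5/2; -9/4 }, Right { -17/8; -2; -1; 0 } -> simplest -35/16
rrrbbbrr: Left { -3; -5/2; -9/4 }, Right { -35/16; -17/8; -2; -1; 0 } -> simplest -71/32
rrrbbbrrr: Left { -3; -5/2; -9/4 }, Right { -71/32; -35/16; -17/8; -2; -1; 0 } -> simplest -143/64
rrrbbbrrrr: Left { -3; -5/2; -9/4 }, Right { -143/64; -71/32; -35/16; -17/8; -2; -1; 0 } -> simplest -287/128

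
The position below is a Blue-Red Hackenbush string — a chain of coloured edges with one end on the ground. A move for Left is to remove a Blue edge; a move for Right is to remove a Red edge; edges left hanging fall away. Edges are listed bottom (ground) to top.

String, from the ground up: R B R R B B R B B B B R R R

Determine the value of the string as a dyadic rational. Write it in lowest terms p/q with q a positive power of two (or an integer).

-6415/8192

Recurse on prefixes of the 14-edge string R B R R B B R B B B B R R R:
val(R) = { — | 0 } gives -1
val(RB) = { -1 | 0 } gives -1/2
val(RBR) = { -1 | -1/2 0 } gives -3/4
val(RBRR) = { -1 | -3/4 -1/2 0 } gives -7/8
val(RBRRB) = { -1 -7/8 | -3/4 -1/2 0 } gives -13/16
val(RBRRBB) = { -1 -7/8 -13/16 | -3/4 -1/2 0 } gives -25/32
val(RBRRBBR) = { -1 -7/8 -13/16 | -25/32 -3/4 -1/2 0 } gives -51/64
val(RBRRBBRB) = { -1 -7/8 -13/16 -51/64 | -25/32 -3/4 -1/2 0 } gives -101/128
val(RBRRBBRBB) = { -1 -7/8 -13/16 -51/64 -101/128 | -25/32 -3/4 -1/2 0 } gives -201/256
val(RBRRBBRBBB) = { -1 -7/8 -13/16 -51/64 -101/128 -201/256 | -25/32 -3/4 -1/2 0 } gives -401/512
val(RBRRBBRBBBB) = { -1 -7/8 -13/16 -51/64 -101/128 -201/256 -401/512 | -25/32 -3/4 -1/2 0 } gives -801/1024
val(RBRRBBRBBBBR) = { -1 -7/8 -13/16 -51/64 -101/128 -201/256 -401/512 | -801/1024 -25/32 -3/4 -1/2 0 } gives -1603/2048
val(RBRRBBRBBBBRR) = { -1 -7/8 -13/16 -51/64 -101/128 -201/256 -401/512 | -1603/2048 -801/1024 -25/32 -3/4 -1/2 0 } gives -3207/4096
val(RBRRBBRBBBBRRR) = { -1 -7/8 -13/16 -51/64 -101/128 -201/256 -401/512 | -3207/4096 -1603/2048 -801/1024 -25/32 -3/4 -1/2 0 } gives -6415/8192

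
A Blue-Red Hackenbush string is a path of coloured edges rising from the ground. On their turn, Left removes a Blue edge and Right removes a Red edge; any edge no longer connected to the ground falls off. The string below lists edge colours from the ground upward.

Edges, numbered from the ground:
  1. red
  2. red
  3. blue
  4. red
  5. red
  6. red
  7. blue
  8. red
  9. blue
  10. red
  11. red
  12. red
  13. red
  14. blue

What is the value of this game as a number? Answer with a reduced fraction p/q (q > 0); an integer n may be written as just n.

-7869/4096

Prefix values for red red blue red red red blue red blue red red red red blue via {L|R} + simplicity:
G(r) = { ∅ | 0 } = -1
G(rr) = { ∅ | -1; 0 } = -2
G(rrb) = { -2 | -1; 0 } = -3/2
G(rrbr) = { -2 | -3/2; -1; 0 } = -7/4
G(rrbrr) = { -2 | -7/4; -3/2; -1; 0 } = -15/8
G(rrbrrr) = { -2 | -15/8; -7/4; -3/2; -1; 0 } = -31/16
G(rrbrrrb) = { -2; -31/16 | -15/8; -7/4; -3/2; -1; 0 } = -61/32
G(rrbrrrbr) = { -2; -31/16 | -61/32; -15/8; -7/4; -3/2; -1; 0 } = -123/64
G(rrbrrrbrb) = { -2; -31/16; -123/64 | -61/32; -15/8; -7/4; -3/2; -1; 0 } = -245/128
G(rrbrrrbrbr) = { -2; -31/16; -123/64 | -245/128; -61/32; -15/8; -7/4; -3/2; -1; 0 } = -491/256
G(rrbrrrbrbrr) = { -2; -31/16; -123/64 | -491/256; -245/128; -61/32; -15/8; -7/4; -3/2; -1; 0 } = -983/512
G(rrbrrrbrbrrr) = { -2; -31/16; -123/64 | -983/512; -491/256; -245/128; -61/32; -15/8; -7/4; -3/2; -1; 0 } = -1967/1024
G(rrbrrrbrbrrrr) = { -2; -31/16; -123/64 | -1967/1024; -983/512; -491/256; -245/128; -61/32; -15/8; -7/4; -3/2; -1; 0 } = -3935/2048
G(rrbrrrbrbrrrrb) = { -2; -31/16; -123/64; -3935/2048 | -1967/1024; -983/512; -491/256; -245/128; -61/32; -15/8; -7/4; -3/2; -1; 0 } = -7869/4096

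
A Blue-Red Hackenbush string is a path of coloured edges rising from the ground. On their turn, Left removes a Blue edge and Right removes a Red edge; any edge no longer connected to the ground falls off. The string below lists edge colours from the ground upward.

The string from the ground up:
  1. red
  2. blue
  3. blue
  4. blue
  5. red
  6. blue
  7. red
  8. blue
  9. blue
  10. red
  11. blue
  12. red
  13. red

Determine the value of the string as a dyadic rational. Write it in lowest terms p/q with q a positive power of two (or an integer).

-663/4096

r: Left { — }, Right { 0 } gives simplest -1
rb: Left { -1 }, Right { 0 } gives simplest -1/2
rbb: Left { -1 -1/2 }, Right { 0 } gives simplest -1/4
rbbb: Left { -1 -1/2 -1/4 }, Right { 0 } gives simplest -1/8
rbbbr: Left { -1 -1/2 -1/4 }, Right { -1/8 0 } gives simplest -3/16
rbbbrb: Left { -1 -1/2 -1/4 -3/16 }, Right { -1/8 0 } gives simplest -5/32
rbbbrbr: Left { -1 -1/2 -1/4 -3/16 }, Right { -5/32 -1/8 0 } gives simplest -11/64
rbbbrbrb: Left { -1 -1/2 -1/4 -3/16 -11/64 }, Right { -5/32 -1/8 0 } gives simplest -21/128
rbbbrbrbb: Left { -1 -1/2 -1/4 -3/16 -11/64 -21/128 }, Right { -5/32 -1/8 0 } gives simplest -41/256
rbbbrbrbbr: Left { -1 -1/2 -1/4 -3/16 -11/64 -21/128 }, Right { -41/256 -5/32 -1/8 0 } gives simplest -83/512
rbbbrbrbbrb: Left { -1 -1/2 -1/4 -3/16 -11/64 -21/128 -83/512 }, Right { -41/256 -5/32 -1/8 0 } gives simplest -165/1024
rbbbrbrbbrbr: Left { -1 -1/2 -1/4 -3/16 -11/64 -21/128 -83/512 }, Right { -165/1024 -41/256 -5/32 -1/8 0 } gives simplest -331/2048
rbbbrbrbbrbrr: Left { -1 -1/2 -1/4 -3/16 -11/64 -21/128 -83/512 }, Right { -331/2048 -165/1024 -41/256 -5/32 -1/8 0 } gives simplest -663/4096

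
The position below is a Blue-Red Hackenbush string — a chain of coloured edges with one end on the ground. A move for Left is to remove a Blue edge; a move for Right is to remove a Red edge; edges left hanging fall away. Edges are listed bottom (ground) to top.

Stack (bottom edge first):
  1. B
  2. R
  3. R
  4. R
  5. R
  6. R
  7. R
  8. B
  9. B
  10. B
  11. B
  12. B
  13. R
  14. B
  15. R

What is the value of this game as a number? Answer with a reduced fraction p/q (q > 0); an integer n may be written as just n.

501/16384

edge 1 of 15 (B): { 0 |  } -> 1
edge 2 of 15 (R): { 0 | 1 } -> 1/2
edge 3 of 15 (R): { 0 | 1/2; 1 } -> 1/4
edge 4 of 15 (R): { 0 | 1/4; 1/2; 1 } -> 1/8
edge 5 of 15 (R): { 0 | 1/8; 1/4; 1/2; 1 } -> 1/16
edge 6 of 15 (R): { 0 | 1/16; 1/8; 1/4; 1/2; 1 } -> 1/32
edge 7 of 15 (R): { 0 | 1/32; 1/16; 1/8; 1/4; 1/2; 1 } -> 1/64
edge 8 of 15 (B): { 0; 1/64 | 1/32; 1/16; 1/8; 1/4; 1/2; 1 } -> 3/128
edge 9 of 15 (B): { 0; 1/64; 3/128 | 1/32; 1/16; 1/8; 1/4; 1/2; 1 } -> 7/256
edge 10 of 15 (B): { 0; 1/64; 3/128; 7/256 | 1/32; 1/16; 1/8; 1/4; 1/2; 1 } -> 15/512
edge 11 of 15 (B): { 0; 1/64; 3/128; 7/256; 15/512 | 1/32; 1/16; 1/8; 1/4; 1/2; 1 } -> 31/1024
edge 12 of 15 (B): { 0; 1/64; 3/128; 7/256; 15/512; 31/1024 | 1/32; 1/16; 1/8; 1/4; 1/2; 1 } -> 63/2048
edge 13 of 15 (R): { 0; 1/64; 3/128; 7/256; 15/512; 31/1024 | 63/2048; 1/32; 1/16; 1/8; 1/4; 1/2; 1 } -> 125/4096
edge 14 of 15 (B): { 0; 1/64; 3/128; 7/256; 15/512; 31/1024; 125/4096 | 63/2048; 1/32; 1/16; 1/8; 1/4; 1/2; 1 } -> 251/8192
edge 15 of 15 (R): { 0; 1/64; 3/128; 7/256; 15/512; 31/1024; 125/4096 | 251/8192; 63/2048; 1/32; 1/16; 1/8; 1/4; 1/2; 1 } -> 501/16384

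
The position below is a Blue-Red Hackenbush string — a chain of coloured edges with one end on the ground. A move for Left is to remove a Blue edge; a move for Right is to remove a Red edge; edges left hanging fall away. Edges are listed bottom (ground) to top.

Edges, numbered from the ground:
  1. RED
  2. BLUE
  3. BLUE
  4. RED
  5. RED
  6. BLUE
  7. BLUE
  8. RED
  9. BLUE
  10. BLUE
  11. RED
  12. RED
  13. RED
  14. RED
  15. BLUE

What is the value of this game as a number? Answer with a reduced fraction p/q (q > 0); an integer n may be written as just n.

-6461/16384

R: Left {  }, Right { 0 } => simplest -1
RB: Left { -1 }, Right { 0 } => simplest -1/2
RBB: Left { -1, -1/2 }, Right { 0 } => simplest -1/4
RBBR: Left { -1, -1/2 }, Right { -1/4, 0 } => simplest -3/8
RBBRR: Left { -1, -1/2 }, Right { -3/8, -1/4, 0 } => simplest -7/16
RBBRRB: Left { -1, -1/2, -7/16 }, Right { -3/8, -1/4, 0 } => simplest -13/32
RBBRRBB: Left { -1, -1/2, -7/16, -13/32 }, Right { -3/8, -1/4, 0 } => simplest -25/64
RBBRRBBR: Left { -1, -1/2, -7/16, -13/32 }, Right { -25/64, -3/8, -1/4, 0 } => simplest -51/128
RBBRRBBRB: Left { -1, -1/2, -7/16, -13/32, -51/128 }, Right { -25/64, -3/8, -1/4, 0 } => simplest -101/256
RBBRRBBRBB: Left { -1, -1/2, -7/16, -13/32, -51/128, -101/256 }, Right { -25/64, -3/8, -1/4, 0 } => simplest -201/512
RBBRRBBRBBR: Left { -1, -1/2, -7/16, -13/32, -51/128, -101/256 }, Right { -201/512, -25/64, -3/8, -1/4, 0 } => simplest -403/1024
RBBRRBBRBBRR: Left { -1, -1/2, -7/16, -13/32, -51/128, -101/256 }, Right { -403/1024, -201/512, -25/64, -3/8, -1/4, 0 } => simplest -807/2048
RBBRRBBRBBRRR: Left { -1, -1/2, -7/16, -13/32, -51/128, -101/256 }, Right { -807/2048, -403/1024, -201/512, -25/64, -3/8, -1/4, 0 } => simplest -1615/4096
RBBRRBBRBBRRRR: Left { -1, -1/2, -7/16, -13/32, -51/128, -101/256 }, Right { -1615/4096, -807/2048, -403/1024, -201/512, -25/64, -3/8, -1/4, 0 } => simplest -3231/8192
RBBRRBBRBBRRRRB: Left { -1, -1/2, -7/16, -13/32, -51/128, -101/256, -3231/8192 }, Right { -1615/4096, -807/2048, -403/1024, -201/512, -25/64, -3/8, -1/4, 0 } => simplest -6461/16384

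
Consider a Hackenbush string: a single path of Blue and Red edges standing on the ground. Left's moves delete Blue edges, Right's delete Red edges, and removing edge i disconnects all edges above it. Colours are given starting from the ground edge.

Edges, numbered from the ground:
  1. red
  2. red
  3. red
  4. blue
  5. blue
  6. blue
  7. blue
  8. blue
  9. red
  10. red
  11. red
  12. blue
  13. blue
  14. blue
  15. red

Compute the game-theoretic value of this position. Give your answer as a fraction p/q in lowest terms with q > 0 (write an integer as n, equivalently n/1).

-8419/4096

Build val(s[:k]) for k = 1..15, string s = red red red blue blue blue blue blue red red red blue blue blue red.
step 1: add red to get r; options L={ — } R={ 0 } so -1
step 2: add red to get rr; options L={ — } R={ -1 0 } so -2
step 3: add red to get rrr; options L={ — } R={ -2 -1 0 } so -3
step 4: add blue to get rrrb; options L={ -3 } R={ -2 -1 0 } so -5/2
step 5: add blue to get rrrbb; options L={ -3 -5/2 } R={ -2 -1 0 } so -9/4
step 6: add blue to get rrrbbb; options L={ -3 -5/2 -9/4 } R={ -2 -1 0 } so -17/8
step 7: add blue to get rrrbbbb; options L={ -3 -5/2 -9/4 -17/8 } R={ -2 -1 0 } so -33/16
step 8: add blue to get rrrbbbbb; options L={ -3 -5/2 -9/4 -17/8 -33/16 } R={ -2 -1 0 } so -65/32
step 9: add red to get rrrbbbbbr; options L={ -3 -5/2 -9/4 -17/8 -33/16 } R={ -65/32 -2 -1 0 } so -131/64
step 10: add red to get rrrbbbbbrr; options L={ -3 -5/2 -9/4 -17/8 -33/16 } R={ -131/64 -65/32 -2 -1 0 } so -263/128
step 11: add red to get rrrbbbbbrrr; options L={ -3 -5/2 -9/4 -17/8 -33/16 } R={ -263/128 -131/64 -65/32 -2 -1 0 } so -527/256
step 12: add blue to get rrrbbbbbrrrb; options L={ -3 -5/2 -9/4 -17/8 -33/16 -527/256 } R={ -263/128 -131/64 -65/32 -2 -1 0 } so -1053/512
step 13: add blue to get rrrbbbbbrrrbb; options L={ -3 -5/2 -9/4 -17/8 -33/16 -527/256 -1053/512 } R={ -263/128 -131/64 -65/32 -2 -1 0 } so -2105/1024
step 14: add blue to get rrrbbbbbrrrbbb; options L={ -3 -5/2 -9/4 -17/8 -33/16 -527/256 -1053/512 -2105/1024 } R={ -263/128 -131/64 -65/32 -2 -1 0 } so -4209/2048
step 15: add red to get rrrbbbbbrrrbbbr; options L={ -3 -5/2 -9/4 -17/8 -33/16 -527/256 -1053/512 -2105/1024 } R={ -4209/2048 -263/128 -131/64 -65/32 -2 -1 0 } so -8419/4096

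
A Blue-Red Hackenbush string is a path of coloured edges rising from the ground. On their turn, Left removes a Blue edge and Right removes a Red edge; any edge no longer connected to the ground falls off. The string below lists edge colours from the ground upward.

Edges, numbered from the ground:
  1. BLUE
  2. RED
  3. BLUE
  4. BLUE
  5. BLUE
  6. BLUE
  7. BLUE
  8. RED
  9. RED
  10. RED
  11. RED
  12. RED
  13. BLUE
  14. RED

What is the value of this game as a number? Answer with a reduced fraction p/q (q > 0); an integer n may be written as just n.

value_1 [B]  L=[0]  R=[(no moves)]  => 1
value_2 [BR]  L=[0]  R=[1]  => 1/2
value_3 [BRB]  L=[0,1/2]  R=[1]  => 3/4
value_4 [BRBB]  L=[0,1/2,3/4]  R=[1]  => 7/8
value_5 [BRBBB]  L=[0,1/2,3/4,7/8]  R=[1]  => 15/16
value_6 [BRBBBB]  L=[0,1/2,3/4,7/8,15/16]  R=[1]  => 31/32
value_7 [BRBBBBB]  L=[0,1/2,3/4,7/8,15/16,31/32]  R=[1]  => 63/64
value_8 [BRBBBBBR]  L=[0,1/2,3/4,7/8,15/16,31/32]  R=[63/64,1]  => 125/128
value_9 [BRBBBBBRR]  L=[0,1/2,3/4,7/8,15/16,31/32]  R=[125/128,63/64,1]  => 249/256
value_10 [BRBBBBBRRR]  L=[0,1/2,3/4,7/8,15/16,31/32]  R=[249/256,125/128,63/64,1]  => 497/512
value_11 [BRBBBBBRRRR]  L=[0,1/2,3/4,7/8,15/16,31/32]  R=[497/512,249/256,125/128,63/64,1]  => 993/1024
value_12 [BRBBBBBRRRRR]  L=[0,1/2,3/4,7/8,15/16,31/32]  R=[993/1024,497/512,249/256,125/128,63/64,1]  => 1985/2048
value_13 [BRBBBBBRRRRRB]  L=[0,1/2,3/4,7/8,15/16,31/32,1985/2048]  R=[993/1024,497/512,249/256,125/128,63/64,1]  => 3971/4096
value_14 [BRBBBBBRRRRRBR]  L=[0,1/2,3/4,7/8,15/16,31/32,1985/2048]  R=[3971/4096,993/1024,497/512,249/256,125/128,63/64,1]  => 7941/8192

7941/8192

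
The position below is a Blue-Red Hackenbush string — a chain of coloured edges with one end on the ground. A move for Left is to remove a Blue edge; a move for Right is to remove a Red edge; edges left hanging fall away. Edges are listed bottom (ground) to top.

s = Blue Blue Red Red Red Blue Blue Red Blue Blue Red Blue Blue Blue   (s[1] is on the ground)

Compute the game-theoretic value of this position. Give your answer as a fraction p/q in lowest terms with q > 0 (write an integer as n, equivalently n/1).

B: Left { 0 }, Right { (no moves) } = simplest 1
BB: Left { 0, 1 }, Right { (no moves) } = simplest 2
BBR: Left { 0, 1 }, Right { 2 } = simplest 3/2
BBRR: Left { 0, 1 }, Right { 3/2, 2 } = simplest 5/4
BBRRR: Left { 0, 1 }, Right { 5/4, 3/2, 2 } = simplest 9/8
BBRRRB: Left { 0, 1, 9/8 }, Right { 5/4, 3/2, 2 } = simplest 19/16
BBRRRBB: Left { 0, 1, 9/8, 19/16 }, Right { 5/4, 3/2, 2 } = simplest 39/32
BBRRRBBR: Left { 0, 1, 9/8, 19/16 }, Right { 39/32, 5/4, 3/2, 2 } = simplest 77/64
BBRRRBBRB: Left { 0, 1, 9/8, 19/16, 77/64 }, Right { 39/32, 5/4, 3/2, 2 } = simplest 155/128
BBRRRBBRBB: Left { 0, 1, 9/8, 19/16, 77/64, 155/128 }, Right { 39/32, 5/4, 3/2, 2 } = simplest 311/256
BBRRRBBRBBR: Left { 0, 1, 9/8, 19/16, 77/64, 155/128 }, Right { 311/256, 39/32, 5/4, 3/2, 2 } = simplest 621/512
BBRRRBBRBBRB: Left { 0, 1, 9/8, 19/16, 77/64, 155/128, 621/512 }, Right { 311/256, 39/32, 5/4, 3/2, 2 } = simplest 1243/1024
BBRRRBBRBBRBB: Left { 0, 1, 9/8, 19/16, 77/64, 155/128, 621/512, 1243/1024 }, Right { 311/256, 39/32, 5/4, 3/2, 2 } = simplest 2487/2048
BBRRRBBRBBRBBB: Left { 0, 1, 9/8, 19/16, 77/64, 155/128, 621/512, 1243/1024, 2487/2048 }, Right { 311/256, 39/32, 5/4, 3/2, 2 } = simplest 4975/4096

4975/4096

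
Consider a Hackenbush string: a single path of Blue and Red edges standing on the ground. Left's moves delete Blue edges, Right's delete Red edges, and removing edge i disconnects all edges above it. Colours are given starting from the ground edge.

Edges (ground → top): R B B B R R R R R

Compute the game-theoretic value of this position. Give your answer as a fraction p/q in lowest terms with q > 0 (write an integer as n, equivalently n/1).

Prefix values for R B B B R R R R R via {L|R} + simplicity:
1 of 9 · R · max L −∞ · min R 0 — -1
2 of 9 · RB · max L -1 · min R 0 — -1/2
3 of 9 · RBB · max L -1/2 · min R 0 — -1/4
4 of 9 · RBBB · max L -1/4 · min R 0 — -1/8
5 of 9 · RBBBR · max L -1/4 · min R -1/8 — -3/16
6 of 9 · RBBBRR · max L -1/4 · min R -3/16 — -7/32
7 of 9 · RBBBRRR · max L -1/4 · min R -7/32 — -15/64
8 of 9 · RBBBRRRR · max L -1/4 · min R -15/64 — -31/128
9 of 9 · RBBBRRRRR · max L -1/4 · min R -31/128 — -63/256

-63/256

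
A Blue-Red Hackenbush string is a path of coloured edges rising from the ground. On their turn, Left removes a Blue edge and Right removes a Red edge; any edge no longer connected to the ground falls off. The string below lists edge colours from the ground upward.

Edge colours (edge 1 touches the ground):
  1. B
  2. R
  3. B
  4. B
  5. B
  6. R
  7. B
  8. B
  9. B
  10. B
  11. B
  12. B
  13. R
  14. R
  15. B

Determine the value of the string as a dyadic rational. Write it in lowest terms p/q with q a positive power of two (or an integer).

Recurse on prefixes of the 15-edge string B R B B B R B B B B B B R R B:
B: Left { 0 }, Right { (no moves) } → simplest 1
BR: Left { 0 }, Right { 1 } → simplest 1/2
BRB: Left { 0 1/2 }, Right { 1 } → simplest 3/4
BRBB: Left { 0 1/2 3/4 }, Right { 1 } → simplest 7/8
BRBBB: Left { 0 1/2 3/4 7/8 }, Right { 1 } → simplest 15/16
BRBBBR: Left { 0 1/2 3/4 7/8 }, Right { 15/16 1 } → simplest 29/32
BRBBBRB: Left { 0 1/2 3/4 7/8 29/32 }, Right { 15/16 1 } → simplest 59/64
BRBBBRBB: Left { 0 1/2 3/4 7/8 29/32 59/64 }, Right { 15/16 1 } → simplest 119/128
BRBBBRBBB: Left { 0 1/2 3/4 7/8 29/32 59/64 119/128 }, Right { 15/16 1 } → simplest 239/256
BRBBBRBBBB: Left { 0 1/2 3/4 7/8 29/32 59/64 119/128 239/256 }, Right { 15/16 1 } → simplest 479/512
BRBBBRBBBBB: Left { 0 1/2 3/4 7/8 29/32 59/64 119/128 239/256 479/512 }, Right { 15/16 1 } → simplest 959/1024
BRBBBRBBBBBB: Left { 0 1/2 3/4 7/8 29/32 59/64 119/128 239/256 479/512 959/1024 }, Right { 15/16 1 } → simplest 1919/2048
BRBBBRBBBBBBR: Left { 0 1/2 3/4 7/8 29/32 59/64 119/128 239/256 479/512 959/1024 }, Right { 1919/2048 15/16 1 } → simplest 3837/4096
BRBBBRBBBBBBRR: Left { 0 1/2 3/4 7/8 29/32 59/64 119/128 239/256 479/512 959/1024 }, Right { 3837/4096 1919/2048 15/16 1 } → simplest 7673/8192
BRBBBRBBBBBBRRB: Left { 0 1/2 3/4 7/8 29/32 59/64 119/128 239/256 479/512 959/1024 7673/8192 }, Right { 3837/4096 1919/2048 15/16 1 } → simplest 15347/16384

15347/16384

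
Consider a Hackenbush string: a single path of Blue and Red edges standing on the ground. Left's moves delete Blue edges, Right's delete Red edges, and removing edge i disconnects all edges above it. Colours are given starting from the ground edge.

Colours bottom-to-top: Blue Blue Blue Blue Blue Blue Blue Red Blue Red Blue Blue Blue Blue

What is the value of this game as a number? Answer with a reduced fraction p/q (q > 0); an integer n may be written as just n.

863/128

B: Left { 0 }, Right { · } -> simplest 1
BB: Left { 0,1 }, Right { · } -> simplest 2
BBB: Left { 0,1,2 }, Right { · } -> simplest 3
BBBB: Left { 0,1,2,3 }, Right { · } -> simplest 4
BBBBB: Left { 0,1,2,3,4 }, Right { · } -> simplest 5
BBBBBB: Left { 0,1,2,3,4,5 }, Right { · } -> simplest 6
BBBBBBB: Left { 0,1,2,3,4,5,6 }, Right { · } -> simplest 7
BBBBBBBR: Left { 0,1,2,3,4,5,6 }, Right { 7 } -> simplest 13/2
BBBBBBBRB: Left { 0,1,2,3,4,5,6,13/2 }, Right { 7 } -> simplest 27/4
BBBBBBBRBR: Left { 0,1,2,3,4,5,6,13/2 }, Right { 27/4,7 } -> simplest 53/8
BBBBBBBRBRB: Left { 0,1,2,3,4,5,6,13/2,53/8 }, Right { 27/4,7 } -> simplest 107/16
BBBBBBBRBRBB: Left { 0,1,2,3,4,5,6,13/2,53/8,107/16 }, Right { 27/4,7 } -> simplest 215/32
BBBBBBBRBRBBB: Left { 0,1,2,3,4,5,6,13/2,53/8,107/16,215/32 }, Right { 27/4,7 } -> simplest 431/64
BBBBBBBRBRBBBB: Left { 0,1,2,3,4,5,6,13/2,53/8,107/16,215/32,431/64 }, Right { 27/4,7 } -> simplest 863/128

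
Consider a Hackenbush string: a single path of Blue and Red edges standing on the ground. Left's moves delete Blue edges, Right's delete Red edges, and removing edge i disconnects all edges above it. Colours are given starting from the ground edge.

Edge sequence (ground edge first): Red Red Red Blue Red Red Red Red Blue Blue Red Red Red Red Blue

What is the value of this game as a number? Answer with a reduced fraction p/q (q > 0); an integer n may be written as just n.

step 1: add Red to get R; options L={  } R={ 0 } so -1
step 2: add Red to get RR; options L={  } R={ -1,0 } so -2
step 3: add Red to get RRR; options L={  } R={ -2,-1,0 } so -3
step 4: add Blue to get RRRB; options L={ -3 } R={ -2,-1,0 } so -5/2
step 5: add Red to get RRRBR; options L={ -3 } R={ -5/2,-2,-1,0 } so -11/4
step 6: add Red to get RRRBRR; options L={ -3 } R={ -11/4,-5/2,-2,-1,0 } so -23/8
step 7: add Red to get RRRBRRR; options L={ -3 } R={ -23/8,-11/4,-5/2,-2,-1,0 } so -47/16
step 8: add Red to get RRRBRRRR; options L={ -3 } R={ -47/16,-23/8,-11/4,-5/2,-2,-1,0 } so -95/32
step 9: add Blue to get RRRBRRRRB; options L={ -3,-95/32 } R={ -47/16,-23/8,-11/4,-5/2,-2,-1,0 } so -189/64
step 10: add Blue to get RRRBRRRRBB; options L={ -3,-95/32,-189/64 } R={ -47/16,-23/8,-11/4,-5/2,-2,-1,0 } so -377/128
step 11: add Red to get RRRBRRRRBBR; options L={ -3,-95/32,-189/64 } R={ -377/128,-47/16,-23/8,-11/4,-5/2,-2,-1,0 } so -755/256
step 12: add Red to get RRRBRRRRBBRR; options L={ -3,-95/32,-189/64 } R={ -755/256,-377/128,-47/16,-23/8,-11/4,-5/2,-2,-1,0 } so -1511/512
step 13: add Red to get RRRBRRRRBBRRR; options L={ -3,-95/32,-189/64 } R={ -1511/512,-755/256,-377/128,-47/16,-23/8,-11/4,-5/2,-2,-1,0 } so -3023/1024
step 14: add Red to get RRRBRRRRBBRRRR; options L={ -3,-95/32,-189/64 } R={ -3023/1024,-1511/512,-755/256,-377/128,-47/16,-23/8,-11/4,-5/2,-2,-1,0 } so -6047/2048
step 15: add Blue to get RRRBRRRRBBRRRRB; options L={ -3,-95/32,-189/64,-6047/2048 } R={ -3023/1024,-1511/512,-755/256,-377/128,-47/16,-23/8,-11/4,-5/2,-2,-1,0 } so -12093/4096

-12093/4096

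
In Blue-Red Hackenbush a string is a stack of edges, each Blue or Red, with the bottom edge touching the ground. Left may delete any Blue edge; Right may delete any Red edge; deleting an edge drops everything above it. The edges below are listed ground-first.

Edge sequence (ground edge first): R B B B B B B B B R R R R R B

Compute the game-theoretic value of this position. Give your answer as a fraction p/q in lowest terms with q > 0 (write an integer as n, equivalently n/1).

-125/16384

Prefix values for R B B B B B B B B R R R R R B via {L|R} + simplicity:
edge 1 of 15 (R): {  | 0 } ⇒ -1
edge 2 of 15 (B): { -1 | 0 } ⇒ -1/2
edge 3 of 15 (B): { -1,-1/2 | 0 } ⇒ -1/4
edge 4 of 15 (B): { -1,-1/2,-1/4 | 0 } ⇒ -1/8
edge 5 of 15 (B): { -1,-1/2,-1/4,-1/8 | 0 } ⇒ -1/16
edge 6 of 15 (B): { -1,-1/2,-1/4,-1/8,-1/16 | 0 } ⇒ -1/32
edge 7 of 15 (B): { -1,-1/2,-1/4,-1/8,-1/16,-1/32 | 0 } ⇒ -1/64
edge 8 of 15 (B): { -1,-1/2,-1/4,-1/8,-1/16,-1/32,-1/64 | 0 } ⇒ -1/128
edge 9 of 15 (B): { -1,-1/2,-1/4,-1/8,-1/16,-1/32,-1/64,-1/128 | 0 } ⇒ -1/256
edge 10 of 15 (R): { -1,-1/2,-1/4,-1/8,-1/16,-1/32,-1/64,-1/128 | -1/256,0 } ⇒ -3/512
edge 11 of 15 (R): { -1,-1/2,-1/4,-1/8,-1/16,-1/32,-1/64,-1/128 | -3/512,-1/256,0 } ⇒ -7/1024
edge 12 of 15 (R): { -1,-1/2,-1/4,-1/8,-1/16,-1/32,-1/64,-1/128 | -7/1024,-3/512,-1/256,0 } ⇒ -15/2048
edge 13 of 15 (R): { -1,-1/2,-1/4,-1/8,-1/16,-1/32,-1/64,-1/128 | -15/2048,-7/1024,-3/512,-1/256,0 } ⇒ -31/4096
edge 14 of 15 (R): { -1,-1/2,-1/4,-1/8,-1/16,-1/32,-1/64,-1/128 | -31/4096,-15/2048,-7/1024,-3/512,-1/256,0 } ⇒ -63/8192
edge 15 of 15 (B): { -1,-1/2,-1/4,-1/8,-1/16,-1/32,-1/64,-1/128,-63/8192 | -31/4096,-15/2048,-7/1024,-3/512,-1/256,0 } ⇒ -125/16384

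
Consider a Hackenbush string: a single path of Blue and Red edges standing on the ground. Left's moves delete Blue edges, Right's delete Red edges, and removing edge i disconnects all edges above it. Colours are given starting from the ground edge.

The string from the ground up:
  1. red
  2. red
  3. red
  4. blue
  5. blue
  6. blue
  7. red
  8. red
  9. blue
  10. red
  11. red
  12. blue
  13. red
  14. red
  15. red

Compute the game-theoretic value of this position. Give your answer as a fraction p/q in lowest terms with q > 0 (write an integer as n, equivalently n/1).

edge 1 of 15 (red): { ∅ | 0 } gives -1
edge 2 of 15 (red): { ∅ | -1; 0 } gives -2
edge 3 of 15 (red): { ∅ | -2; -1; 0 } gives -3
edge 4 of 15 (blue): { -3 | -2; -1; 0 } gives -5/2
edge 5 of 15 (blue): { -3; -5/2 | -2; -1; 0 } gives -9/4
edge 6 of 15 (blue): { -3; -5/2; -9/4 | -2; -1; 0 } gives -17/8
edge 7 of 15 (red): { -3; -5/2; -9/4 | -17/8; -2; -1; 0 } gives -35/16
edge 8 of 15 (red): { -3; -5/2; -9/4 | -35/16; -17/8; -2; -1; 0 } gives -71/32
edge 9 of 15 (blue): { -3; -5/2; -9/4; -71/32 | -35/16; -17/8; -2; -1; 0 } gives -141/64
edge 10 of 15 (red): { -3; -5/2; -9/4; -71/32 | -141/64; -35/16; -17/8; -2; -1; 0 } gives -283/128
edge 11 of 15 (red): { -3; -5/2; -9/4; -71/32 | -283/128; -141/64; -35/16; -17/8; -2; -1; 0 } gives -567/256
edge 12 of 15 (blue): { -3; -5/2; -9/4; -71/32; -567/256 | -283/128; -141/64; -35/16; -17/8; -2; -1; 0 } gives -1133/512
edge 13 of 15 (red): { -3; -5/2; -9/4; -71/32; -567/256 | -1133/512; -283/128; -141/64; -35/16; -17/8; -2; -1; 0 } gives -2267/1024
edge 14 of 15 (red): { -3; -5/2; -9/4; -71/32; -567/256 | -2267/1024; -1133/512; -283/128; -141/64; -35/16; -17/8; -2; -1; 0 } gives -4535/2048
edge 15 of 15 (red): { -3; -5/2; -9/4; -71/32; -567/256 | -4535/2048; -2267/1024; -1133/512; -283/128; -141/64; -35/16; -17/8; -2; -1; 0 } gives -9071/4096

-9071/4096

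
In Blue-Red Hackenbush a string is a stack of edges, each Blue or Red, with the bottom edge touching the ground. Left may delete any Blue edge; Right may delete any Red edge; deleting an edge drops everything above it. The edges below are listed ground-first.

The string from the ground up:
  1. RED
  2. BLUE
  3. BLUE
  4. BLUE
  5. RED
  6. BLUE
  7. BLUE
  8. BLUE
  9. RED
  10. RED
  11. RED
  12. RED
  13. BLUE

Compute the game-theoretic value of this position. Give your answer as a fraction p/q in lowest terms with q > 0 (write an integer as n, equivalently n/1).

-573/4096

Build G(s[:k]) for k = 1..13, string s = RED BLUE BLUE BLUE RED BLUE BLUE BLUE RED RED RED RED BLUE.
G_1 [R]  L=[·]  R=[0]  => -1
G_2 [RB]  L=[-1]  R=[0]  => -1/2
G_3 [RBB]  L=[-1,-1/2]  R=[0]  => -1/4
G_4 [RBBB]  L=[-1,-1/2,-1/4]  R=[0]  => -1/8
G_5 [RBBBR]  L=[-1,-1/2,-1/4]  R=[-1/8,0]  => -3/16
G_6 [RBBBRB]  L=[-1,-1/2,-1/4,-3/16]  R=[-1/8,0]  => -5/32
G_7 [RBBBRBB]  L=[-1,-1/2,-1/4,-3/16,-5/32]  R=[-1/8,0]  => -9/64
G_8 [RBBBRBBB]  L=[-1,-1/2,-1/4,-3/16,-5/32,-9/64]  R=[-1/8,0]  => -17/128
G_9 [RBBBRBBBR]  L=[-1,-1/2,-1/4,-3/16,-5/32,-9/64]  R=[-17/128,-1/8,0]  => -35/256
G_10 [RBBBRBBBRR]  L=[-1,-1/2,-1/4,-3/16,-5/32,-9/64]  R=[-35/256,-17/128,-1/8,0]  => -71/512
G_11 [RBBBRBBBRRR]  L=[-1,-1/2,-1/4,-3/16,-5/32,-9/64]  R=[-71/512,-35/256,-17/128,-1/8,0]  => -143/1024
G_12 [RBBBRBBBRRRR]  L=[-1,-1/2,-1/4,-3/16,-5/32,-9/64]  R=[-143/1024,-71/512,-35/256,-17/128,-1/8,0]  => -287/2048
G_13 [RBBBRBBBRRRRB]  L=[-1,-1/2,-1/4,-3/16,-5/32,-9/64,-287/2048]  R=[-143/1024,-71/512,-35/256,-17/128,-1/8,0]  => -573/4096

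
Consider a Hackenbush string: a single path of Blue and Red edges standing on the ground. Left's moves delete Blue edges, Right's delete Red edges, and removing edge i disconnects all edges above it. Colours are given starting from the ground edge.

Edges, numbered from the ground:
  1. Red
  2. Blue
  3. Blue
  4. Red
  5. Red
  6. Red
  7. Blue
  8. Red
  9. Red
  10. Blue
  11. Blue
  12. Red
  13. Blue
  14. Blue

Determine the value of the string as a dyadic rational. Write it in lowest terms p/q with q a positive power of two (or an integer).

edge 1 of 14 (Red): { none | 0 } so -1
edge 2 of 14 (Blue): { -1 | 0 } so -1/2
edge 3 of 14 (Blue): { -1 -1/2 | 0 } so -1/4
edge 4 of 14 (Red): { -1 -1/2 | -1/4 0 } so -3/8
edge 5 of 14 (Red): { -1 -1/2 | -3/8 -1/4 0 } so -7/16
edge 6 of 14 (Red): { -1 -1/2 | -7/16 -3/8 -1/4 0 } so -15/32
edge 7 of 14 (Blue): { -1 -1/2 -15/32 | -7/16 -3/8 -1/4 0 } so -29/64
edge 8 of 14 (Red): { -1 -1/2 -15/32 | -29/64 -7/16 -3/8 -1/4 0 } so -59/128
edge 9 of 14 (Red): { -1 -1/2 -15/32 | -59/128 -29/64 -7/16 -3/8 -1/4 0 } so -119/256
edge 10 of 14 (Blue): { -1 -1/2 -15/32 -119/256 | -59/128 -29/64 -7/16 -3/8 -1/4 0 } so -237/512
edge 11 of 14 (Blue): { -1 -1/2 -15/32 -119/256 -237/512 | -59/128 -29/64 -7/16 -3/8 -1/4 0 } so -473/1024
edge 12 of 14 (Red): { -1 -1/2 -15/32 -119/256 -237/512 | -473/1024 -59/128 -29/64 -7/16 -3/8 -1/4 0 } so -947/2048
edge 13 of 14 (Blue): { -1 -1/2 -15/32 -119/256 -237/512 -947/2048 | -473/1024 -59/128 -29/64 -7/16 -3/8 -1/4 0 } so -1893/4096
edge 14 of 14 (Blue): { -1 -1/2 -15/32 -119/256 -237/512 -947/2048 -1893/4096 | -473/1024 -59/128 -29/64 -7/16 -3/8 -1/4 0 } so -3785/8192

-3785/8192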